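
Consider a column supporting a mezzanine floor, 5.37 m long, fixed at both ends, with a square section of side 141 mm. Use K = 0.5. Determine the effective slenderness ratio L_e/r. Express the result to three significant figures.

For a square r = a/√12 = 141/√12 = 40.70 mm
L_e = K·L = 0.5 × 5.37 m = 2.685 m = 2685.0 mm
λ = L_e / r_min = 2685.0 / 40.70 = 66.0

λ ≈ 66.0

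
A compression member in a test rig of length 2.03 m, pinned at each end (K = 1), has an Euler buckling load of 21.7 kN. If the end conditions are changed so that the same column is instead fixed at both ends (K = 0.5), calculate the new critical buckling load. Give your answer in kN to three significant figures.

P_cr ≈ 86.8 kN

P_cr ∝ 1/K², so P_cr,new = P_cr,old × (K_old/K_new)² = 21.7 × (1/0.5)²
= 21.7 × 4.000 = 86.8 kN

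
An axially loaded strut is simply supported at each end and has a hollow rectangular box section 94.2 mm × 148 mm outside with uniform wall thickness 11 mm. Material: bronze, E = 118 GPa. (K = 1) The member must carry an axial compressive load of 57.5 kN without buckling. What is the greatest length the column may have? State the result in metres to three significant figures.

Inner dimensions: h_i = 148 − 2×11 = 126.0 mm, b_i = 94.2 − 2×11 = 72.20 mm
Weak-axis I_min = (h_o·b_o³ − h_i·b_i³)/12 with b_o = 94.2, b_i = 72.20 mm (shorter outer/inner sides).
I_min = (148×94.2³ − 126.0×72.20³)/12 = 6.358×10^6 mm⁴
I = 6.358×10^-6 m⁴
At the buckling limit P_cr = P = 5.750×10^4 N
From P_cr = π²EI/(K·L)²:  L = (1/K)·√(π²EI/P_cr) = (1/1)·√(π²×1.18×10^11×6.358×10^-6/5.750×10^4)
L = 11.3 m

L_max ≈ 11.3 m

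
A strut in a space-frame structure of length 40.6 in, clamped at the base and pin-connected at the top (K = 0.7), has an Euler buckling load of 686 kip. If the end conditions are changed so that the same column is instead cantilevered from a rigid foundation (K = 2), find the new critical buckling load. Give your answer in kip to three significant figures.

P_cr ≈ 84.0 kip

P_cr ∝ 1/K², so P_cr,new = P_cr,old × (K_old/K_new)² = 686 × (0.7/2)²
= 686 × 0.1225 = 84.0 kip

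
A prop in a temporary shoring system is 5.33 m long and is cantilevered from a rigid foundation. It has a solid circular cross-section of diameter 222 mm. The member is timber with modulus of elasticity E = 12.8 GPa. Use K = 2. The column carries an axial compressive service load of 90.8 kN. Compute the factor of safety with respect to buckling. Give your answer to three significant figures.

n ≈ 1.46

I = πd⁴/64 = π×222⁴/64 = 1.192×10^8 mm⁴
I = 1.192×10^8 mm⁴ = 1.192×10^-4 m⁴
Effective length L_e = K·L = 2 × 5.33 = 10.66 m
P_cr = π²EI / L_e² = π² × 12.8×10⁹ × 1.192×10^-4 / 10.66² = 1.325×10^5 N
Factor of safety n = P_cr / P = 132.55 / 90.8 = 1.46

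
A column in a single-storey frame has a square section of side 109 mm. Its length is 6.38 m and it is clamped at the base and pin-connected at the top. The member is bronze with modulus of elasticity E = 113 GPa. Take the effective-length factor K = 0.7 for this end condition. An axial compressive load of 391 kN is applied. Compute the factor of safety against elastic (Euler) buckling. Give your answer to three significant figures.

I = a⁴/12 = 109⁴/12 = 1.176×10^7 mm⁴
I = 1.176×10^7 mm⁴ = 1.176×10^-5 m⁴
Effective length L_e = K·L = 0.7 × 6.38 = 4.466 m
P_cr = π²EI / L_e² = π² × 113×10⁹ × 1.176×10^-5 / 4.466² = 6.578×10^5 N
Factor of safety n = P_cr / P = 657.76 / 391 = 1.68

n ≈ 1.68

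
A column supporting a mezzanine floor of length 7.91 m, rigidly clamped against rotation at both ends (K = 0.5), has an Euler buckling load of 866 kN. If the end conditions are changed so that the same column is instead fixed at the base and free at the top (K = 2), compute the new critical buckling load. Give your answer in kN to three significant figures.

P_cr ≈ 54.1 kN

P_cr ∝ 1/K², so P_cr,new = P_cr,old × (K_old/K_new)² = 866 × (0.5/2)²
= 866 × 0.06250 = 54.1 kN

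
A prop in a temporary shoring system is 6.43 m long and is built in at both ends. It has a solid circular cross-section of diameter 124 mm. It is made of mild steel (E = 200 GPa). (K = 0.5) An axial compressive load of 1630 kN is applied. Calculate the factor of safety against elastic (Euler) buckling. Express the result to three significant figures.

n ≈ 1.36

I = πd⁴/64 = π×124⁴/64 = 1.161×10^7 mm⁴
I = 1.161×10^7 mm⁴ = 1.161×10^-5 m⁴
Effective length L_e = K·L = 0.5 × 6.43 = 3.215 m
P_cr = π²EI / L_e² = π² × 200×10⁹ × 1.161×10^-5 / 3.215² = 2.216×10^6 N
Factor of safety n = P_cr / P = 2216.3 / 1630 = 1.36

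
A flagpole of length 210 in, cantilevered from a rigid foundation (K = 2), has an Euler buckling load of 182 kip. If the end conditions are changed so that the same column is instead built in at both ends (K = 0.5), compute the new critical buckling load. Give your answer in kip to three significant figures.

P_cr ≈ 2910 kip

P_cr ∝ 1/K², so P_cr,new = P_cr,old × (K_old/K_new)² = 182 × (2/0.5)²
= 182 × 16.00 = 2910 kip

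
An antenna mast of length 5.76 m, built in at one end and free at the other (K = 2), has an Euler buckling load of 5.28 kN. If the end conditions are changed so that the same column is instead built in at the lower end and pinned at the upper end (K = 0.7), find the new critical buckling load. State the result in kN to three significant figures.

P_cr ≈ 43.1 kN

P_cr ∝ 1/K², so P_cr,new = P_cr,old × (K_old/K_new)² = 5.28 × (2/0.7)²
= 5.28 × 8.163 = 43.1 kN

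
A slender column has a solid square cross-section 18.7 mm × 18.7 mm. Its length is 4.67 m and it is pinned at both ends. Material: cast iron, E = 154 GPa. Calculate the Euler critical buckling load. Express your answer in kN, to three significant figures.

P_cr ≈ 0.710 kN

I = a⁴/12 = 18.7⁴/12 = 1.019×10^4 mm⁴
I = 1.019×10^4 mm⁴ = 1.019×10^-8 m⁴
Effective length L_e = K·L = 1 × 4.67 = 4.670 m
P_cr = π²EI / L_e² = π² × 154×10⁹ × 1.019×10^-8 / 4.670² = 710.2 N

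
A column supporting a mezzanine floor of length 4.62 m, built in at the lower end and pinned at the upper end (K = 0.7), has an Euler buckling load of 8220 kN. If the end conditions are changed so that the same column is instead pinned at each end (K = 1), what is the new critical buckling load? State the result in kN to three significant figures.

P_cr ∝ 1/K², so P_cr,new = P_cr,old × (K_old/K_new)² = 8220 × (0.7/1)²
= 8220 × 0.4900 = 4030 kN

P_cr ≈ 4030 kN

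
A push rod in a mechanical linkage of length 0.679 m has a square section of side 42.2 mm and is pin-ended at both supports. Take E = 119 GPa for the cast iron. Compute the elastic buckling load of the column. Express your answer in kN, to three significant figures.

I = a⁴/12 = 42.2⁴/12 = 2.643×10^5 mm⁴
I = 2.643×10^5 mm⁴ = 2.643×10^-7 m⁴
Effective length L_e = K·L = 1 × 0.679 = 0.6790 m
P_cr = π²EI / L_e² = π² × 119×10⁹ × 2.643×10^-7 / 0.6790² = 6.732×10^5 N

P_cr ≈ 673 kN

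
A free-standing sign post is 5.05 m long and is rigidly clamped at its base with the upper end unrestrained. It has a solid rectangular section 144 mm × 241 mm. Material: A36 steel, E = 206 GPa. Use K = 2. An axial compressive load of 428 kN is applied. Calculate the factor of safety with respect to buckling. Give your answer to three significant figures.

Buckling occurs about the weak axis: I_min = h·b³/12 with b = 144 mm (the shorter side).
I_min = 241×144³/12 = 5.997×10^7 mm⁴
I = 5.997×10^7 mm⁴ = 5.997×10^-5 m⁴
Effective length L_e = K·L = 2 × 5.05 = 10.10 m
P_cr = π²EI / L_e² = π² × 206×10⁹ × 5.997×10^-5 / 10.10² = 1.195×10^6 N
Factor of safety n = P_cr / P = 1195.2 / 428 = 2.79

n ≈ 2.79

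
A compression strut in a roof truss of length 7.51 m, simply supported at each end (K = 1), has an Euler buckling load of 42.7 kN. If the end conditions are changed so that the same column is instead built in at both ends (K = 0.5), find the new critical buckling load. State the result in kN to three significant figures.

P_cr ∝ 1/K², so P_cr,new = P_cr,old × (K_old/K_new)² = 42.7 × (1/0.5)²
= 42.7 × 4.000 = 171 kN

P_cr ≈ 171 kN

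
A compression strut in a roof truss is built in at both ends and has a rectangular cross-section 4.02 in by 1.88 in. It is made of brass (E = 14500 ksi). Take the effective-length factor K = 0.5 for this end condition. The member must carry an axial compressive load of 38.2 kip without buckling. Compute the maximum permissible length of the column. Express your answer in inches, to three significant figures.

Buckling occurs about the weak axis: I_min = h·b³/12 with b = 1.88 in (the shorter side).
I_min = 4.02×1.88³/12 = 2.226 in⁴
At the buckling limit P_cr = P = 3.820×10^4 lb
From P_cr = π²EI/(K·L)²:  L = (1/K)·√(π²EI/P_cr) = (1/0.5)·√(π²×1.45×10^7×2.226/3.820×10^4)
L = 183 in

L_max ≈ 183 in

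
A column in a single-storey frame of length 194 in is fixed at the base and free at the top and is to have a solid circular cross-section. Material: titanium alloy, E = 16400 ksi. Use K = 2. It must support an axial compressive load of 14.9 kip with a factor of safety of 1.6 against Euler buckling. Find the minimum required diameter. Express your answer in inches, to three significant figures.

Required P_cr = n·P = 1.6 × 14.9 = 23.84 kip
L_e = K·L = 2 × 194 = 388.0 in
Required I = P_cr·L_e²/(π²E) = 2.384×10^4 × 388.0² / (π² × 1.64×10^7) = 22.17 in⁴
Solid circle: I = πd⁴/64  ⇒  d = (64I/π)^(1/4) = (64×22.17/π)^(1/4) = 4.61 in

d ≈ 4.61 in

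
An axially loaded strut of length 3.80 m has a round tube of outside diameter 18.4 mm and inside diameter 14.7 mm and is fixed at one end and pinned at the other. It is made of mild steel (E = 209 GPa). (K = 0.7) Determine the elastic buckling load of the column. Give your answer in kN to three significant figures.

P_cr ≈ 0.972 kN

d_o = 18.4 mm, d_i = 14.7 mm
I = π(d_o⁴ − d_i⁴)/64 = π(18.4⁴ − 14.70⁴)/64 = 3.334×10^3 mm⁴
I = 3.334×10^3 mm⁴ = 3.334×10^-9 m⁴
Effective length L_e = K·L = 0.7 × 3.80 = 2.660 m
P_cr = π²EI / L_e² = π² × 209×10⁹ × 3.334×10^-9 / 2.660² = 972.1 N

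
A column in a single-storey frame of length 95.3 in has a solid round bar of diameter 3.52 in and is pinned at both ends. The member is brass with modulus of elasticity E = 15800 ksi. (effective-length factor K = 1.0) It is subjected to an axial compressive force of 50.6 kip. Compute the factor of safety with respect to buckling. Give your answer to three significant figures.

I = πd⁴/64 = π×3.52⁴/64 = 7.536 in⁴
Effective length L_e = K·L = 1 × 95.3 = 95.30 in
P_cr = π²EI / L_e² = π² × 15800×10³ × 7.536 / 95.30² = 1.294×10^5 lb
Factor of safety n = P_cr / P = 129.39 / 50.6 = 2.56

n ≈ 2.56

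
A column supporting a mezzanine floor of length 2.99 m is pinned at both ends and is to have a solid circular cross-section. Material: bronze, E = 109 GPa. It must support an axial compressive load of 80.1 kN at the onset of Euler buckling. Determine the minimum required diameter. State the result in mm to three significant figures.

L_e = K·L = 1 × 2.99 = 2.990 m
Required I = P_cr·L_e²/(π²E) = 8.010×10^4 × 2.990² / (π² × 1.09×10^11) = 6.657×10^-7 m⁴
I_req = 6.657×10^5 mm⁴
Solid circle: I = πd⁴/64  ⇒  d = (64I/π)^(1/4) = (64×6.657×10^5/π)^(1/4) = 60.7 mm

d ≈ 60.7 mm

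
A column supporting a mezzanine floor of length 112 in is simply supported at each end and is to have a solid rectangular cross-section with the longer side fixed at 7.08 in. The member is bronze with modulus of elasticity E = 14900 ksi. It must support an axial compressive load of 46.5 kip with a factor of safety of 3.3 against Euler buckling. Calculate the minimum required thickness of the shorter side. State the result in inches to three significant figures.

b ≈ 2.81 in

Required P_cr = n·P = 3.3 × 46.5 = 153.4 kip
L_e = K·L = 1 × 112 = 112.0 in
Required I = P_cr·L_e²/(π²E) = 1.534×10^5 × 112.0² / (π² × 1.49×10^7) = 13.09 in⁴
Rectangle, weak axis: I_min = h·b³/12 with h = 7.08 in fixed  ⇒  b = (12I/h)^(1/3) = 2.81 in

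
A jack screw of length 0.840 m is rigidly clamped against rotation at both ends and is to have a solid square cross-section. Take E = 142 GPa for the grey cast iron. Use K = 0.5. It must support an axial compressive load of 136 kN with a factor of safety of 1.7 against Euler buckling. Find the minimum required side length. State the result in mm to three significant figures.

a ≈ 24.3 mm

Required P_cr = n·P = 1.7 × 136 = 231.2 kN
L_e = K·L = 0.5 × 0.840 = 0.4200 m
Required I = P_cr·L_e²/(π²E) = 2.312×10^5 × 0.4200² / (π² × 1.42×10^11) = 2.910×10^-8 m⁴
I_req = 2.910×10^4 mm⁴
Solid square: I = a⁴/12  ⇒  a = (12I)^(1/4) = (12×2.910×10^4)^(1/4) = 24.3 mm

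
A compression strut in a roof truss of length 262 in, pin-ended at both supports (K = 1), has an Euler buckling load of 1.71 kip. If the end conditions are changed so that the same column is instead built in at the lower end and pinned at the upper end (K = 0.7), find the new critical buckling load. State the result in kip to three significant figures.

P_cr ∝ 1/K², so P_cr,new = P_cr,old × (K_old/K_new)² = 1.71 × (1/0.7)²
= 1.71 × 2.041 = 3.49 kip

P_cr ≈ 3.49 kip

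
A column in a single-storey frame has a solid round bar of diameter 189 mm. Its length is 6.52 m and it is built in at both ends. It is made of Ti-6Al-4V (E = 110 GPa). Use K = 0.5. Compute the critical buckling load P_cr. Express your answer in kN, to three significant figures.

P_cr ≈ 6400 kN

I = πd⁴/64 = π×189⁴/64 = 6.264×10^7 mm⁴
I = 6.264×10^7 mm⁴ = 6.264×10^-5 m⁴
Effective length L_e = K·L = 0.5 × 6.52 = 3.260 m
P_cr = π²EI / L_e² = π² × 110×10⁹ × 6.264×10^-5 / 3.260² = 6.398×10^6 N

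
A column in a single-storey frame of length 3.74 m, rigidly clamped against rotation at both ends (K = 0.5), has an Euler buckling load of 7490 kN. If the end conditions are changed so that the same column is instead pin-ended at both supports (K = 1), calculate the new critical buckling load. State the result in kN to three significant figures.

P_cr ≈ 1870 kN

P_cr ∝ 1/K², so P_cr,new = P_cr,old × (K_old/K_new)² = 7490 × (0.5/1)²
= 7490 × 0.2500 = 1870 kN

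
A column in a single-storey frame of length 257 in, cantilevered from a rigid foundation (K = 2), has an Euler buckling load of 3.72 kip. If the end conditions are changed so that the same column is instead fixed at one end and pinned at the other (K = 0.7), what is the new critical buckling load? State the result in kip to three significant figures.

P_cr ≈ 30.4 kip

P_cr ∝ 1/K², so P_cr,new = P_cr,old × (K_old/K_new)² = 3.72 × (2/0.7)²
= 3.72 × 8.163 = 30.4 kip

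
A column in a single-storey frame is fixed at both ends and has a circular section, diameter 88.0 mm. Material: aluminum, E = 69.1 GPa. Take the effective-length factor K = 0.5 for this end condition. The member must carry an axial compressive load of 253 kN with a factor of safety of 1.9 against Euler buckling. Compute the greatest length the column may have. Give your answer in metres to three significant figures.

I = πd⁴/64 = π×88.0⁴/64 = 2.944×10^6 mm⁴
I = 2.944×10^-6 m⁴
Required critical load P_cr = n·P = 1.9 × 253 = 480.7 kN = 4.807×10^5 N
From P_cr = π²EI/(K·L)²:  L = (1/K)·√(π²EI/P_cr) = (1/0.5)·√(π²×6.91×10^10×2.944×10^-6/4.807×10^5)
L = 4.09 m

L_max ≈ 4.09 m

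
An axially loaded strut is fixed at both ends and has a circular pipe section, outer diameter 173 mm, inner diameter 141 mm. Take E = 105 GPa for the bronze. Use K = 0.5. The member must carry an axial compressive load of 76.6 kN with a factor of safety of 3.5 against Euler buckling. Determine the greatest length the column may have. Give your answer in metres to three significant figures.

L_max ≈ 19.5 m

d_o = 173 mm, d_i = 141 mm
I = π(d_o⁴ − d_i⁴)/64 = π(173⁴ − 141.0⁴)/64 = 2.457×10^7 mm⁴
I = 2.457×10^-5 m⁴
Required critical load P_cr = n·P = 3.5 × 76.6 = 268.1 kN = 2.681×10^5 N
From P_cr = π²EI/(K·L)²:  L = (1/K)·√(π²EI/P_cr) = (1/0.5)·√(π²×1.05×10^11×2.457×10^-5/2.681×10^5)
L = 19.5 m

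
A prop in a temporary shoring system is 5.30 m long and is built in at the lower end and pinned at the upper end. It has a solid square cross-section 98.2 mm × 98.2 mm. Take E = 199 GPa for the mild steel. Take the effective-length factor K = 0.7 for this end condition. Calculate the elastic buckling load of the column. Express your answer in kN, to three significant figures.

I = a⁴/12 = 98.2⁴/12 = 7.749×10^6 mm⁴
I = 7.749×10^6 mm⁴ = 7.749×10^-6 m⁴
Effective length L_e = K·L = 0.7 × 5.30 = 3.710 m
P_cr = π²EI / L_e² = π² × 199×10⁹ × 7.749×10^-6 / 3.710² = 1.106×10^6 N

P_cr ≈ 1110 kN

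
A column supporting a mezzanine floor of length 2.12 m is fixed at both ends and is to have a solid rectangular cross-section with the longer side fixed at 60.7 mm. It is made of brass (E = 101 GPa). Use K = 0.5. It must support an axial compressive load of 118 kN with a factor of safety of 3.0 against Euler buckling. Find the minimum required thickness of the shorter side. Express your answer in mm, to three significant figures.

Required P_cr = n·P = 3.0 × 118 = 354.0 kN
L_e = K·L = 0.5 × 2.12 = 1.060 m
Required I = P_cr·L_e²/(π²E) = 3.540×10^5 × 1.060² / (π² × 1.01×10^11) = 3.990×10^-7 m⁴
I_req = 3.990×10^5 mm⁴
Rectangle, weak axis: I_min = h·b³/12 with h = 60.7 mm fixed  ⇒  b = (12I/h)^(1/3) = 42.9 mm

b ≈ 42.9 mm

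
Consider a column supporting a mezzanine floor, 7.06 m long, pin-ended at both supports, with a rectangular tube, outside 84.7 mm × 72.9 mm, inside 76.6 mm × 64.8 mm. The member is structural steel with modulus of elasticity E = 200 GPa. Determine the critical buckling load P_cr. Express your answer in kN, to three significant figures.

P_cr ≈ 39.5 kN

Weak-axis I_min = (h_o·b_o³ − h_i·b_i³)/12 with b_o = 72.9, b_i = 64.80 mm (shorter outer/inner sides).
I_min = (84.7×72.9³ − 76.60×64.80³)/12 = 9.977×10^5 mm⁴
I = 9.977×10^5 mm⁴ = 9.977×10^-7 m⁴
Effective length L_e = K·L = 1 × 7.06 = 7.060 m
P_cr = π²EI / L_e² = π² × 200×10⁹ × 9.977×10^-7 / 7.060² = 3.951×10^4 N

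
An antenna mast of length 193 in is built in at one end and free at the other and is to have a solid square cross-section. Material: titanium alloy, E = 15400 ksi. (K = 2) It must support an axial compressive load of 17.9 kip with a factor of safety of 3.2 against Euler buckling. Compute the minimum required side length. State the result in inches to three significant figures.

a ≈ 5.09 in

Required P_cr = n·P = 3.2 × 17.9 = 57.28 kip
L_e = K·L = 2 × 193 = 386.0 in
Required I = P_cr·L_e²/(π²E) = 5.728×10^4 × 386.0² / (π² × 1.54×10^7) = 56.15 in⁴
Solid square: I = a⁴/12  ⇒  a = (12I)^(1/4) = (12×56.15)^(1/4) = 5.09 in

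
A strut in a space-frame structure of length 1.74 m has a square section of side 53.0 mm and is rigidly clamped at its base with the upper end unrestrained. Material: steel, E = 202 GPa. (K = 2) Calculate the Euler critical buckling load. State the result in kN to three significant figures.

P_cr ≈ 108 kN

I = a⁴/12 = 53.0⁴/12 = 6.575×10^5 mm⁴
I = 6.575×10^5 mm⁴ = 6.575×10^-7 m⁴
Effective length L_e = K·L = 2 × 1.74 = 3.480 m
P_cr = π²EI / L_e² = π² × 202×10⁹ × 6.575×10^-7 / 3.480² = 1.082×10^5 N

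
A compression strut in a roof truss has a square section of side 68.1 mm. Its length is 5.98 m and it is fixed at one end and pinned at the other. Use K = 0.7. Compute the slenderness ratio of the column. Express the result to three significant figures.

For a square r = a/√12 = 68.1/√12 = 19.66 mm
L_e = K·L = 0.7 × 5.98 m = 4.186 m = 4186.0 mm
λ = L_e / r_min = 4186.0 / 19.66 = 213

λ ≈ 213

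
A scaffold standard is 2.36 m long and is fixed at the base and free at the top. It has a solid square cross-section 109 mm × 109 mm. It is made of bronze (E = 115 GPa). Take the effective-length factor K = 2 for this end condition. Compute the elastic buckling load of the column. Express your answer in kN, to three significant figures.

I = a⁴/12 = 109⁴/12 = 1.176×10^7 mm⁴
I = 1.176×10^7 mm⁴ = 1.176×10^-5 m⁴
Effective length L_e = K·L = 2 × 2.36 = 4.720 m
P_cr = π²EI / L_e² = π² × 115×10⁹ × 1.176×10^-5 / 4.720² = 5.993×10^5 N

P_cr ≈ 599 kN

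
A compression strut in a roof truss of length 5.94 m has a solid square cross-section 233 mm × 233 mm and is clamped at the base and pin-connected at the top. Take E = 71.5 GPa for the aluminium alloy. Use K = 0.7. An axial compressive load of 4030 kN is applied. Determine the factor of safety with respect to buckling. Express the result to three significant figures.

n ≈ 2.49

I = a⁴/12 = 233⁴/12 = 2.456×10^8 mm⁴
I = 2.456×10^8 mm⁴ = 2.456×10^-4 m⁴
Effective length L_e = K·L = 0.7 × 5.94 = 4.158 m
P_cr = π²EI / L_e² = π² × 71.5×10⁹ × 2.456×10^-4 / 4.158² = 1.002×10^7 N
Factor of safety n = P_cr / P = 10025 / 4030 = 2.49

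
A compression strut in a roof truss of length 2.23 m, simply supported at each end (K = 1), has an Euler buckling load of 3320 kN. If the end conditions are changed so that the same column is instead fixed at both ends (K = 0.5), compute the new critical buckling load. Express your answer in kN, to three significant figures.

P_cr ≈ 13300 kN

P_cr ∝ 1/K², so P_cr,new = P_cr,old × (K_old/K_new)² = 3320 × (1/0.5)²
= 3320 × 4.000 = 13300 kN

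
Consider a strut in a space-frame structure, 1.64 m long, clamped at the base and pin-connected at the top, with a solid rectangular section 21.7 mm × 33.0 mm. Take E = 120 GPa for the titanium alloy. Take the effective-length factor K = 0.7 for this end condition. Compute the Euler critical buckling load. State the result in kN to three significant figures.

Buckling occurs about the weak axis: I_min = h·b³/12 with b = 21.7 mm (the shorter side).
I_min = 33.0×21.7³/12 = 2.810×10^4 mm⁴
I = 2.810×10^4 mm⁴ = 2.810×10^-8 m⁴
Effective length L_e = K·L = 0.7 × 1.64 = 1.148 m
P_cr = π²EI / L_e² = π² × 120×10⁹ × 2.810×10^-8 / 1.148² = 2.525×10^4 N

P_cr ≈ 25.3 kN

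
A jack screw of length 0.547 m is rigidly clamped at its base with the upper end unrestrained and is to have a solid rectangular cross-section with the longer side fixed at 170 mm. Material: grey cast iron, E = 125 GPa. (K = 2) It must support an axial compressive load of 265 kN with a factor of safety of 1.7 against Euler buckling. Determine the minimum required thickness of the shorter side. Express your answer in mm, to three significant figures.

Required P_cr = n·P = 1.7 × 265 = 450.5 kN
L_e = K·L = 2 × 0.547 = 1.094 m
Required I = P_cr·L_e²/(π²E) = 4.505×10^5 × 1.094² / (π² × 1.25×10^11) = 4.370×10^-7 m⁴
I_req = 4.370×10^5 mm⁴
Rectangle, weak axis: I_min = h·b³/12 with h = 170 mm fixed  ⇒  b = (12I/h)^(1/3) = 31.4 mm

b ≈ 31.4 mm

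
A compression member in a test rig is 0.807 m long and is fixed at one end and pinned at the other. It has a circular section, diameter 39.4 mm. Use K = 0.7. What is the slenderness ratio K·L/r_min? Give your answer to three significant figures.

I = πd⁴/64 = π×39.4⁴/64 = 1.183×10^5 mm⁴
A = 1.219×10^3 mm²;  r_min = √(I/A) = √(1.183×10^5/1.219×10^3) = 9.850 mm
L_e = K·L = 0.7 × 0.807 m = 0.5649 m = 564.90 mm
λ = L_e / r_min = 564.90 / 9.850 = 57.4

λ ≈ 57.4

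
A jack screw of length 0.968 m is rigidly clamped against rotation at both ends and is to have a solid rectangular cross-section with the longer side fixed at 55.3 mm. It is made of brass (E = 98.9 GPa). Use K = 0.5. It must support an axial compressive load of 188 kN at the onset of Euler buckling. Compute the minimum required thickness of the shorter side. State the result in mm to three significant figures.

b ≈ 21.4 mm

L_e = K·L = 0.5 × 0.968 = 0.4840 m
Required I = P_cr·L_e²/(π²E) = 1.880×10^5 × 0.4840² / (π² × 9.89×10^10) = 4.512×10^-8 m⁴
I_req = 4.512×10^4 mm⁴
Rectangle, weak axis: I_min = h·b³/12 with h = 55.3 mm fixed  ⇒  b = (12I/h)^(1/3) = 21.4 mm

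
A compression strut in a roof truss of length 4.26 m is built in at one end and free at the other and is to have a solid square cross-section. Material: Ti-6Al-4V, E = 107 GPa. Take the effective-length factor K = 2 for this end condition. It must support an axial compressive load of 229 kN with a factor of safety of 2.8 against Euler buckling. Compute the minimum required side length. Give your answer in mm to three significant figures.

a ≈ 152 mm

Required P_cr = n·P = 2.8 × 229 = 641.2 kN
L_e = K·L = 2 × 4.26 = 8.520 m
Required I = P_cr·L_e²/(π²E) = 6.412×10^5 × 8.520² / (π² × 1.07×10^11) = 4.407×10^-5 m⁴
I_req = 4.407×10^7 mm⁴
Solid square: I = a⁴/12  ⇒  a = (12I)^(1/4) = (12×4.407×10^7)^(1/4) = 152 mm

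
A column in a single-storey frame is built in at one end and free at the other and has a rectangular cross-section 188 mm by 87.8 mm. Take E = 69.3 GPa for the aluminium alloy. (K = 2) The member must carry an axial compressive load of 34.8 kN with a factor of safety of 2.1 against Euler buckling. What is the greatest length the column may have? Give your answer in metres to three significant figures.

L_max ≈ 4.98 m

Buckling occurs about the weak axis: I_min = h·b³/12 with b = 87.8 mm (the shorter side).
I_min = 188×87.8³/12 = 1.060×10^7 mm⁴
I = 1.060×10^-5 m⁴
Required critical load P_cr = n·P = 2.1 × 34.8 = 73.08 kN = 7.308×10^4 N
From P_cr = π²EI/(K·L)²:  L = (1/K)·√(π²EI/P_cr) = (1/2)·√(π²×6.93×10^10×1.060×10^-5/7.308×10^4)
L = 4.98 m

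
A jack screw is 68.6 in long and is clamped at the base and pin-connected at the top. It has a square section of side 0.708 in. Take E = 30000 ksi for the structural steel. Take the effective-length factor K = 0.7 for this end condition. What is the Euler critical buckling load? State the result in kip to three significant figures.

P_cr ≈ 2.69 kip

I = a⁴/12 = 0.708⁴/12 = 2.094×10^-2 in⁴
Effective length L_e = K·L = 0.7 × 68.6 = 48.02 in
P_cr = π²EI / L_e² = π² × 30000×10³ × 2.094×10^-2 / 48.02² = 2.689×10^3 lb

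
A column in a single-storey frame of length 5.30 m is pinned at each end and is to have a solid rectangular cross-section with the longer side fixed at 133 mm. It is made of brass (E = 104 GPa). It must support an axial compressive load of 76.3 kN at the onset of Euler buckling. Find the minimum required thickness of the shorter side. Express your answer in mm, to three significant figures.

b ≈ 57.3 mm

L_e = K·L = 1 × 5.30 = 5.300 m
Required I = P_cr·L_e²/(π²E) = 7.630×10^4 × 5.300² / (π² × 1.04×10^11) = 2.088×10^-6 m⁴
I_req = 2.088×10^6 mm⁴
Rectangle, weak axis: I_min = h·b³/12 with h = 133 mm fixed  ⇒  b = (12I/h)^(1/3) = 57.3 mm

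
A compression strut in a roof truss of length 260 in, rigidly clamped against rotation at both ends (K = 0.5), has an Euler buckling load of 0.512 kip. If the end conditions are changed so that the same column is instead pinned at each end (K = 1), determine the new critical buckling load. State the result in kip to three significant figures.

P_cr ∝ 1/K², so P_cr,new = P_cr,old × (K_old/K_new)² = 0.512 × (0.5/1)²
= 0.512 × 0.2500 = 0.128 kip

P_cr ≈ 0.128 kip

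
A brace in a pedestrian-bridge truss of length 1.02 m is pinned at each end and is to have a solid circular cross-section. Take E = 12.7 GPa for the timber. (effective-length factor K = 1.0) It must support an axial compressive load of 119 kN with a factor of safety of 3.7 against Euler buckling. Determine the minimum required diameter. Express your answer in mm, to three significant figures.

d ≈ 92.9 mm

Required P_cr = n·P = 3.7 × 119 = 440.3 kN
L_e = K·L = 1 × 1.02 = 1.020 m
Required I = P_cr·L_e²/(π²E) = 4.403×10^5 × 1.020² / (π² × 1.27×10^10) = 3.655×10^-6 m⁴
I_req = 3.655×10^6 mm⁴
Solid circle: I = πd⁴/64  ⇒  d = (64I/π)^(1/4) = (64×3.655×10^6/π)^(1/4) = 92.9 mm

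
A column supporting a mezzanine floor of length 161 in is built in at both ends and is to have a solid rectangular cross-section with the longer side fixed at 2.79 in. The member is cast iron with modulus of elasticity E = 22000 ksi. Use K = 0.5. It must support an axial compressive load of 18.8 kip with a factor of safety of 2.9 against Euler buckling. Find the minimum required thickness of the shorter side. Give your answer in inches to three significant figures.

b ≈ 1.91 in

Required P_cr = n·P = 2.9 × 18.8 = 54.52 kip
L_e = K·L = 0.5 × 161 = 80.50 in
Required I = P_cr·L_e²/(π²E) = 5.452×10^4 × 80.50² / (π² × 2.20×10^7) = 1.627 in⁴
Rectangle, weak axis: I_min = h·b³/12 with h = 2.79 in fixed  ⇒  b = (12I/h)^(1/3) = 1.91 in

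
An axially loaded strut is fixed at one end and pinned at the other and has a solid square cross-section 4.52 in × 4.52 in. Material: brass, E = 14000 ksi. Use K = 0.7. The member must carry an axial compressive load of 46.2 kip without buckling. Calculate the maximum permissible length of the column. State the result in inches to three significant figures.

I = a⁴/12 = 4.52⁴/12 = 34.78 in⁴
At the buckling limit P_cr = P = 4.620×10^4 lb
From P_cr = π²EI/(K·L)²:  L = (1/K)·√(π²EI/P_cr) = (1/0.7)·√(π²×1.40×10^7×34.78/4.620×10^4)
L = 461 in

L_max ≈ 461 in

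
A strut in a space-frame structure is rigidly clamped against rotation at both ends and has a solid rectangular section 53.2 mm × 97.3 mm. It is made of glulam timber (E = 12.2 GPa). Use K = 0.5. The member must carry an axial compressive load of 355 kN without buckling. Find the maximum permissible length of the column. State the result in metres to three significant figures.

Buckling occurs about the weak axis: I_min = h·b³/12 with b = 53.2 mm (the shorter side).
I_min = 97.3×53.2³/12 = 1.221×10^6 mm⁴
I = 1.221×10^-6 m⁴
At the buckling limit P_cr = P = 3.550×10^5 N
From P_cr = π²EI/(K·L)²:  L = (1/K)·√(π²EI/P_cr) = (1/0.5)·√(π²×1.22×10^10×1.221×10^-6/3.550×10^5)
L = 1.29 m

L_max ≈ 1.29 m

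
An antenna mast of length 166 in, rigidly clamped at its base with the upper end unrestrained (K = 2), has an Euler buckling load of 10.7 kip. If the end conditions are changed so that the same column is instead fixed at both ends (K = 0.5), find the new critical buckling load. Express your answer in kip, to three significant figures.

P_cr ∝ 1/K², so P_cr,new = P_cr,old × (K_old/K_new)² = 10.7 × (2/0.5)²
= 10.7 × 16.00 = 171 kip

P_cr ≈ 171 kip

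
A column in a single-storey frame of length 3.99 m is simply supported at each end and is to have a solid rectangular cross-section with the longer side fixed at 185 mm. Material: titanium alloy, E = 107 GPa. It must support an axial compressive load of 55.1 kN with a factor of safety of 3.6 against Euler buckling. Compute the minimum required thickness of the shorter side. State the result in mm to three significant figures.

Required P_cr = n·P = 3.6 × 55.1 = 198.4 kN
L_e = K·L = 1 × 3.99 = 3.990 m
Required I = P_cr·L_e²/(π²E) = 1.984×10^5 × 3.990² / (π² × 1.07×10^11) = 2.990×10^-6 m⁴
I_req = 2.990×10^6 mm⁴
Rectangle, weak axis: I_min = h·b³/12 with h = 185 mm fixed  ⇒  b = (12I/h)^(1/3) = 57.9 mm

b ≈ 57.9 mm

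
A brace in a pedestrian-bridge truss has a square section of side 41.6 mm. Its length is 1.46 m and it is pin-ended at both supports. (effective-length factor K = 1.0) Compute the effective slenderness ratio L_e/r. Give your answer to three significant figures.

For a square r = a/√12 = 41.6/√12 = 12.01 mm
L_e = K·L = 1 × 1.46 m = 1.460 m = 1460.0 mm
λ = L_e / r_min = 1460.0 / 12.01 = 122

λ ≈ 122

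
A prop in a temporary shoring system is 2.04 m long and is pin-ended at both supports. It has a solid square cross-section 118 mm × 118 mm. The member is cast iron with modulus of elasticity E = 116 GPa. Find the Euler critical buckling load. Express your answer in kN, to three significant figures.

P_cr ≈ 4440 kN

I = a⁴/12 = 118⁴/12 = 1.616×10^7 mm⁴
I = 1.616×10^7 mm⁴ = 1.616×10^-5 m⁴
Effective length L_e = K·L = 1 × 2.04 = 2.040 m
P_cr = π²EI / L_e² = π² × 116×10⁹ × 1.616×10^-5 / 2.040² = 4.445×10^6 N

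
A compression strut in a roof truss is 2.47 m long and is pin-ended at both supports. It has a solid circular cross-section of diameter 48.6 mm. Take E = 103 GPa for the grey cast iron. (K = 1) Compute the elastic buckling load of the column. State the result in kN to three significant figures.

I = πd⁴/64 = π×48.6⁴/64 = 2.739×10^5 mm⁴
I = 2.739×10^5 mm⁴ = 2.739×10^-7 m⁴
Effective length L_e = K·L = 1 × 2.47 = 2.470 m
P_cr = π²EI / L_e² = π² × 103×10⁹ × 2.739×10^-7 / 2.470² = 4.563×10^4 N

P_cr ≈ 45.6 kN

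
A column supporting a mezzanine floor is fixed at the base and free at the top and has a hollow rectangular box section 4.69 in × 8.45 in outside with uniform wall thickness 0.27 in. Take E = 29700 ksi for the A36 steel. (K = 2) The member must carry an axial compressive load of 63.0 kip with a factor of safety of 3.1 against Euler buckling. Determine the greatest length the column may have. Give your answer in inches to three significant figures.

L_max ≈ 97.9 in

Inner dimensions: h_i = 8.45 − 2×0.27 = 7.910 in, b_i = 4.69 − 2×0.27 = 4.150 in
Weak-axis I_min = (h_o·b_o³ − h_i·b_i³)/12 with b_o = 4.69, b_i = 4.150 in (shorter outer/inner sides).
I_min = (8.45×4.69³ − 7.910×4.150³)/12 = 25.53 in⁴
Required critical load P_cr = n·P = 3.1 × 63.0 = 195.3 kip = 1.953×10^5 lb
From P_cr = π²EI/(K·L)²:  L = (1/K)·√(π²EI/P_cr) = (1/2)·√(π²×2.97×10^7×25.53/1.953×10^5)
L = 97.9 in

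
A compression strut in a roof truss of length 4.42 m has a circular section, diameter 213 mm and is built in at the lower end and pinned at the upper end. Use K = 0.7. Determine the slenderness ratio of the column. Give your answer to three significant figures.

λ ≈ 58.1

For a solid circle r = d/4 = 213/4 = 53.25 mm
L_e = K·L = 0.7 × 4.42 m = 3.094 m = 3094.0 mm
λ = L_e / r_min = 3094.0 / 53.25 = 58.1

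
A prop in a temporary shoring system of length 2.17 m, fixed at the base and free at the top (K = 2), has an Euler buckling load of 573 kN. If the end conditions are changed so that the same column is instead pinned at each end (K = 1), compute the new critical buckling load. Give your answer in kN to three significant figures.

P_cr ≈ 2290 kN

P_cr ∝ 1/K², so P_cr,new = P_cr,old × (K_old/K_new)² = 573 × (2/1)²
= 573 × 4.000 = 2290 kN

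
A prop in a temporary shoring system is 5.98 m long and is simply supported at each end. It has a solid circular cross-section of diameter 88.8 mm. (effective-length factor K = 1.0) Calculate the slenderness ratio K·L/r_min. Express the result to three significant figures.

λ ≈ 269

For a solid circle r = d/4 = 88.8/4 = 22.20 mm
L_e = K·L = 1 × 5.98 m = 5.980 m = 5980.0 mm
λ = L_e / r_min = 5980.0 / 22.20 = 269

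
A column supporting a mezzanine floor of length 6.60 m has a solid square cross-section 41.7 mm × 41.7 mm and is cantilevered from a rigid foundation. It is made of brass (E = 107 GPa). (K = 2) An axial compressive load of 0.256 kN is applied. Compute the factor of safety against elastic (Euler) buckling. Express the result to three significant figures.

n ≈ 5.97

I = a⁴/12 = 41.7⁴/12 = 2.520×10^5 mm⁴
I = 2.520×10^5 mm⁴ = 2.520×10^-7 m⁴
Effective length L_e = K·L = 2 × 6.60 = 13.20 m
P_cr = π²EI / L_e² = π² × 107×10⁹ × 2.520×10^-7 / 13.20² = 1.527×10^3 N
Factor of safety n = P_cr / P = 1.5272 / 0.256 = 5.97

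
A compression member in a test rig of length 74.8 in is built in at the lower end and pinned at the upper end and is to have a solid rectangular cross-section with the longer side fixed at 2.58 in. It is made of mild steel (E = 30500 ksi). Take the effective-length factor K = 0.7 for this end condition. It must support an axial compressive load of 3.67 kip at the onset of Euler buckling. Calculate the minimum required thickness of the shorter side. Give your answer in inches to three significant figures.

L_e = K·L = 0.7 × 74.8 = 52.36 in
Required I = P_cr·L_e²/(π²E) = 3.670×10^3 × 52.36² / (π² × 3.05×10^7) = 3.342×10^-2 in⁴
Rectangle, weak axis: I_min = h·b³/12 with h = 2.58 in fixed  ⇒  b = (12I/h)^(1/3) = 0.538 in

b ≈ 0.538 in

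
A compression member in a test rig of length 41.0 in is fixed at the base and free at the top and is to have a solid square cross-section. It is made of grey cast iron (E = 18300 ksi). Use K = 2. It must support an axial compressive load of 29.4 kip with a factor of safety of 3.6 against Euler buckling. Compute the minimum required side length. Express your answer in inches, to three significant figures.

Required P_cr = n·P = 3.6 × 29.4 = 105.8 kip
L_e = K·L = 2 × 41.0 = 82.00 in
Required I = P_cr·L_e²/(π²E) = 1.058×10^5 × 82.00² / (π² × 1.83×10^7) = 3.940 in⁴
Solid square: I = a⁴/12  ⇒  a = (12I)^(1/4) = (12×3.940)^(1/4) = 2.62 in

a ≈ 2.62 in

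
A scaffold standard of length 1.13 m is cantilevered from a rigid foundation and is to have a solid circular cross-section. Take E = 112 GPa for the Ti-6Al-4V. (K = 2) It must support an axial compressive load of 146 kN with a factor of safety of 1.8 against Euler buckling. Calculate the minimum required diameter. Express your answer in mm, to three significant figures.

Required P_cr = n·P = 1.8 × 146 = 262.8 kN
L_e = K·L = 2 × 1.13 = 2.260 m
Required I = P_cr·L_e²/(π²E) = 2.628×10^5 × 2.260² / (π² × 1.12×10^11) = 1.214×10^-6 m⁴
I_req = 1.214×10^6 mm⁴
Solid circle: I = πd⁴/64  ⇒  d = (64I/π)^(1/4) = (64×1.214×10^6/π)^(1/4) = 70.5 mm

d ≈ 70.5 mm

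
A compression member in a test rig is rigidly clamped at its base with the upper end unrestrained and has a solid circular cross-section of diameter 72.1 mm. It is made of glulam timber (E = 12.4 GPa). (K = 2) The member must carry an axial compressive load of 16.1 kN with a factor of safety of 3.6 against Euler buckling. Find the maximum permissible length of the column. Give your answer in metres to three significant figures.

L_max ≈ 0.837 m

I = πd⁴/64 = π×72.1⁴/64 = 1.327×10^6 mm⁴
I = 1.327×10^-6 m⁴
Required critical load P_cr = n·P = 3.6 × 16.1 = 57.96 kN = 5.796×10^4 N
From P_cr = π²EI/(K·L)²:  L = (1/K)·√(π²EI/P_cr) = (1/2)·√(π²×1.24×10^10×1.327×10^-6/5.796×10^4)
L = 0.837 m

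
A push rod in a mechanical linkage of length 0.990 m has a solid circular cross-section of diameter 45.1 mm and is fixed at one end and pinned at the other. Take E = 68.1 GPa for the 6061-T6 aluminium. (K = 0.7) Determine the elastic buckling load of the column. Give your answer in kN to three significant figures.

I = πd⁴/64 = π×45.1⁴/64 = 2.031×10^5 mm⁴
I = 2.031×10^5 mm⁴ = 2.031×10^-7 m⁴
Effective length L_e = K·L = 0.7 × 0.990 = 0.6930 m
P_cr = π²EI / L_e² = π² × 68.1×10⁹ × 2.031×10^-7 / 0.6930² = 2.842×10^5 N

P_cr ≈ 284 kN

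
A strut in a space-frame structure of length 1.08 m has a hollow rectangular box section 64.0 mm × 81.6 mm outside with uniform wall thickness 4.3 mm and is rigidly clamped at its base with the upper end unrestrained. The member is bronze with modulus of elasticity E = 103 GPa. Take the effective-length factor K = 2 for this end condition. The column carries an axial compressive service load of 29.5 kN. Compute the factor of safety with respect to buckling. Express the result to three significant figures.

Inner dimensions: h_i = 81.6 − 2×4.3 = 73.00 mm, b_i = 64.0 − 2×4.3 = 55.40 mm
Weak-axis I_min = (h_o·b_o³ − h_i·b_i³)/12 with b_o = 64.0, b_i = 55.40 mm (shorter outer/inner sides).
I_min = (81.6×64.0³ − 73.00×55.40³)/12 = 7.482×10^5 mm⁴
I = 7.482×10^5 mm⁴ = 7.482×10^-7 m⁴
Effective length L_e = K·L = 2 × 1.08 = 2.160 m
P_cr = π²EI / L_e² = π² × 103×10⁹ × 7.482×10^-7 / 2.160² = 1.630×10^5 N
Factor of safety n = P_cr / P = 163.03 / 29.5 = 5.53

n ≈ 5.53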